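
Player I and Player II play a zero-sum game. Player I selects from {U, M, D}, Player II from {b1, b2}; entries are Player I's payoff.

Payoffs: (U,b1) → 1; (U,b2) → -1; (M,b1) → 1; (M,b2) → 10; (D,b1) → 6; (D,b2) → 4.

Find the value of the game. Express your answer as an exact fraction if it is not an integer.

Row minima: U → -1, M → 1, D → 4; maximin = 4.
Column maxima: b1 → 6, b2 → 10; minimax = 6.
4 ≠ 6, so there is no saddle point; optimal play is mixed.
U is strictly dominated by D, so Player I never plays it.
On the remaining 2×2 (M, D vs b1, b2):
Let Player I play M with probability p. Expected payoff against b1: 1p + 6(1−p) = −5p + 6; against b2: 10p + 4(1−p) = 6p + 4.
Setting these equal: −5p + 6 = 6p + 4 ⇒ −11p = -2 ⇒ p = 2/11, and the value is (-5)·(2/11) + 6 = 56/11.
For Player II: with q = P(b1), equating M's and D's payoffs gives −9q + 10 = 2q + 4 ⇒ q = 6/11.

56/11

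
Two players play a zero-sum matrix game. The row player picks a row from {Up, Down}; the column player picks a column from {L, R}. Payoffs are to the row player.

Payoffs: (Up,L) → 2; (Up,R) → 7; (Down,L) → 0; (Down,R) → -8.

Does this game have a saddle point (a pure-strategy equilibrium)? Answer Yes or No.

Row minima: Up → 2, Down → -8; maximin = 2.
Column maxima: L → 2, R → 7; minimax = 2.
maximin = minimax = 2, so a saddle point exists.

Yes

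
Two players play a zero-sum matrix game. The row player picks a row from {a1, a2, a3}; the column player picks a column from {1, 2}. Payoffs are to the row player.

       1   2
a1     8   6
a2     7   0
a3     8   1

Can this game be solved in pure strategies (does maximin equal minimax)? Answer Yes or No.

Yes

Row minima: a1 → 6, a2 → 0, a3 → 1; maximin = 6.
Column maxima: 1 → 8, 2 → 6; minimax = 6.
maximin = minimax = 6, so a saddle point exists.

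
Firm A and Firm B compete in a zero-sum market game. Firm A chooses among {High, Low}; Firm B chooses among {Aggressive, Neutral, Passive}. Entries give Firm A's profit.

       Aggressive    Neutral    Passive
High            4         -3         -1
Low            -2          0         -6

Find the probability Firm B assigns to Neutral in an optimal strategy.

5/8

Row minima: High → -3, Low → -6; maximin = -3.
Column maxima: Aggressive → 4, Neutral → 0, Passive → -1; minimax = -1.
-3 ≠ -1, so there is no saddle point; optimal play is mixed.
Aggressive is strictly dominated by Passive (it gives Firm A strictly more in every row), so Firm B never plays it.
On the remaining 2×2 (High, Low vs Neutral, Passive):
Let Firm A play High with probability p. Expected payoff against Neutral: (-3)p + 0(1−p) = −3p; against Passive: (-1)p + (-6)(1−p) = 5p − 6.
Setting these equal: −3p = 5p − 6 ⇒ −8p = -6 ⇒ p = 3/4, and the value is (-3)·(3/4) = -9/4.
For Firm B: with q = P(Neutral), equating High's and Low's payoffs gives −2q − 1 = 6q − 6 ⇒ q = 5/8.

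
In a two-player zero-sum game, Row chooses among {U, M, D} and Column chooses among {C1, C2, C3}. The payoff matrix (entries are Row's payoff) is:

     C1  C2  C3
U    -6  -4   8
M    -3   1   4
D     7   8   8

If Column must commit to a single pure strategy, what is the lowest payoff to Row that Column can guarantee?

Column maxima: C1 → 7, C2 → 8, C3 → 8.
The smallest of these is 7.

7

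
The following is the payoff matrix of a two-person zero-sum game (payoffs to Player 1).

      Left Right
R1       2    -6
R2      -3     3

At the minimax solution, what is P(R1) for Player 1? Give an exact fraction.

Row minima: R1 → -6, R2 → -3; maximin = -3.
Column maxima: Left → 2, Right → 3; minimax = 2.
-3 ≠ 2, so there is no saddle point; optimal play is mixed.
Let Player 1 play R1 with probability p. Expected payoff against Left: 2p + (-3)(1−p) = 5p − 3; against Right: (-6)p + 3(1−p) = −9p + 3.
Setting these equal: 5p − 3 = −9p + 3 ⇒ 14p = 6 ⇒ p = 3/7, and the value is (5)·(3/7) − 3 = -6/7.
For Player 2: with q = P(Left), equating R1's and R2's payoffs gives 8q − 6 = −6q + 3 ⇒ q = 9/14.

3/7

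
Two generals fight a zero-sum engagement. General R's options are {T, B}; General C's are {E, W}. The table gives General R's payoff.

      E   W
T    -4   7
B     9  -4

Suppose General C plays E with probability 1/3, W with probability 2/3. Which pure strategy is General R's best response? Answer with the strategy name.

Expected payoff of T: (1/3)·(-4) + (2/3)·7 = 10/3.
Expected payoff of B: (1/3)·9 + (2/3)·(-4) = 1/3.
The largest is 10/3, so General R's best response is T.

T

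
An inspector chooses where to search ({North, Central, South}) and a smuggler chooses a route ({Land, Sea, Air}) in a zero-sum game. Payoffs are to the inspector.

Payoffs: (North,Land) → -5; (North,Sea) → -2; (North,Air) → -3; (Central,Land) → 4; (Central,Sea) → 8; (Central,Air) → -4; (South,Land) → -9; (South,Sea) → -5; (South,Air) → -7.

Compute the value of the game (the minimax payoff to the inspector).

-16/5

Row minima: North → -5, Central → -4, South → -9; maximin = -4.
Column maxima: Land → 4, Sea → 8, Air → -3; minimax = -3.
-4 ≠ -3, so there is no saddle point; optimal play is mixed.
South is strictly dominated by North, so the inspector never plays it.
Sea is strictly dominated by Land (it gives the inspector strictly more in every row), so the smuggler never plays it.
On the remaining 2×2 (North, Central vs Land, Air):
Let the inspector play North with probability p. Expected payoff against Land: (-5)p + 4(1−p) = −9p + 4; against Air: (-3)p + (-4)(1−p) = p − 4.
Setting these equal: −9p + 4 = p − 4 ⇒ −10p = -8 ⇒ p = 4/5, and the value is (-9)·(4/5) + 4 = -16/5.
For the smuggler: with q = P(Land), equating North's and Central's payoffs gives −2q − 3 = 8q − 4 ⇒ q = 1/10.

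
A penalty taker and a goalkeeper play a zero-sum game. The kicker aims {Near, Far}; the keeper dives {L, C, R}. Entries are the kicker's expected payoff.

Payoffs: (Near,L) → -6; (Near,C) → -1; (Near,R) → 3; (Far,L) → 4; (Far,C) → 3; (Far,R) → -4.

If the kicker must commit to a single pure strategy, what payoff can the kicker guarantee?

Row minima: Near → -6, Far → -4.
The best of these is -4.

-4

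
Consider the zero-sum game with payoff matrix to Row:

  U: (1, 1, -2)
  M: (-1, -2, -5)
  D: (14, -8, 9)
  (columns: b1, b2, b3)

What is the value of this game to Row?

Row minima: U → -2, M → -5, D → -8; maximin = -2.
Column maxima: b1 → 14, b2 → 1, b3 → 9; minimax = 1.
-2 ≠ 1, so there is no saddle point; optimal play is mixed.
M is strictly dominated by U, so Row never plays it.
b1 is strictly dominated by b3 (it gives Row strictly more in every row), so Column never plays it.
On the remaining 2×2 (U, D vs b2, b3):
Let Row play U with probability p. Expected payoff against b2: 1p + (-8)(1−p) = 9p − 8; against b3: (-2)p + 9(1−p) = −11p + 9.
Setting these equal: 9p − 8 = −11p + 9 ⇒ 20p = 17 ⇒ p = 17/20, and the value is (9)·(17/20) − 8 = -7/20.
For Column: with q = P(b2), equating U's and D's payoffs gives 3q − 2 = −17q + 9 ⇒ q = 11/20.

-7/20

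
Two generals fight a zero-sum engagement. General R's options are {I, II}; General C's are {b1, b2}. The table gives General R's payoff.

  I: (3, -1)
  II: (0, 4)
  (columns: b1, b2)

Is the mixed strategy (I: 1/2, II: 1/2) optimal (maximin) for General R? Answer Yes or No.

Yes

Against b1 this mix gives (1/2)·3 + (1/2)·0 = 3/2.
Against b2 this mix gives (1/2)·(-1) + (1/2)·4 = 3/2.
All of General C's active replies (b1, b2) yield 3/2, and no column does worse for General R. The mix makes General C indifferent and guarantees 3/2, so it is optimal.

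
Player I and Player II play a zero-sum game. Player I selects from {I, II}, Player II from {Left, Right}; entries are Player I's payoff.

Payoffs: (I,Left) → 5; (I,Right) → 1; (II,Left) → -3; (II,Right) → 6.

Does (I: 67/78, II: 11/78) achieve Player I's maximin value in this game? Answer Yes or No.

No

Against Left this mix gives (67/78)·5 + (11/78)·(-3) = 151/39.
Against Right this mix gives (67/78)·1 + (11/78)·6 = 133/78.
Player II will play Right, holding Player I to 133/78. Shifting weight toward the row that does better against Right would raise this floor (the equalizing mix achieves 33/13 against both Right and Left), so the proposed strategy is not optimal.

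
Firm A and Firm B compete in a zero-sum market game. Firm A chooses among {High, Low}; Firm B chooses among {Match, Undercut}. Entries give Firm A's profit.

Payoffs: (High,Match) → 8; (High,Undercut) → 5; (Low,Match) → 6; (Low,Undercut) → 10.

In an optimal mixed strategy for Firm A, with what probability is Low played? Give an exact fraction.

3/7

Row minima: High → 5, Low → 6; maximin = 6.
Column maxima: Match → 8, Undercut → 10; minimax = 8.
6 ≠ 8, so there is no saddle point; optimal play is mixed.
Let Firm A play High with probability p. Expected payoff against Match: 8p + 6(1−p) = 2p + 6; against Undercut: 5p + 10(1−p) = −5p + 10.
Setting these equal: 2p + 6 = −5p + 10 ⇒ 7p = 4 ⇒ p = 4/7, and the value is (2)·(4/7) + 6 = 50/7.
For Firm B: with q = P(Match), equating High's and Low's payoffs gives 3q + 5 = −4q + 10 ⇒ q = 5/7.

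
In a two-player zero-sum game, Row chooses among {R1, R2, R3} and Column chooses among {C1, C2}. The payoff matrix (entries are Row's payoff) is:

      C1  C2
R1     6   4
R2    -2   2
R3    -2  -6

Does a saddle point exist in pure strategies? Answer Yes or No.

Yes

Row minima: R1 → 4, R2 → -2, R3 → -6; maximin = 4.
Column maxima: C1 → 6, C2 → 4; minimax = 4.
maximin = minimax = 4, so a saddle point exists.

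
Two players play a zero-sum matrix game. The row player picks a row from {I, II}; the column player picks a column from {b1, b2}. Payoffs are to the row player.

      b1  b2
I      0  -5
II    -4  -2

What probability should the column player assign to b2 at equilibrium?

Row minima: I → -5, II → -4; maximin = -4.
Column maxima: b1 → 0, b2 → -2; minimax = -2.
-4 ≠ -2, so there is no saddle point; optimal play is mixed.
Let the row player play I with probability p. Expected payoff against b1: 0p + (-4)(1−p) = 4p − 4; against b2: (-5)p + (-2)(1−p) = −3p − 2.
Setting these equal: 4p − 4 = −3p − 2 ⇒ 7p = 2 ⇒ p = 2/7, and the value is (4)·(2/7) − 4 = -20/7.
For the column player: with q = P(b1), equating I's and II's payoffs gives 5q − 5 = −2q − 2 ⇒ q = 3/7.

4/7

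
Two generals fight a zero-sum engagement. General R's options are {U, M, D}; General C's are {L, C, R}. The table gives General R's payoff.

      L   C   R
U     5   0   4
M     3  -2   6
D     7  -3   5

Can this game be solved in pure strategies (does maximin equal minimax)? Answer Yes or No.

Yes

Row minima: U → 0, M → -2, D → -3; maximin = 0.
Column maxima: L → 7, C → 0, R → 6; minimax = 0.
maximin = minimax = 0, so a saddle point exists.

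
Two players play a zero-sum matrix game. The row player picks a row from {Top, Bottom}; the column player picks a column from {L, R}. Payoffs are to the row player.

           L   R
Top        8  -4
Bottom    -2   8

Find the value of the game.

Row minima: Top → -4, Bottom → -2; maximin = -2.
Column maxima: L → 8, R → 8; minimax = 8.
-2 ≠ 8, so there is no saddle point; optimal play is mixed.
Let the row player play Top with probability p. Expected payoff against L: 8p + (-2)(1−p) = 10p − 2; against R: (-4)p + 8(1−p) = −12p + 8.
Setting these equal: 10p − 2 = −12p + 8 ⇒ 22p = 10 ⇒ p = 5/11, and the value is (10)·(5/11) − 2 = 28/11.
For the column player: with q = P(L), equating Top's and Bottom's payoffs gives 12q − 4 = −10q + 8 ⇒ q = 6/11.

28/11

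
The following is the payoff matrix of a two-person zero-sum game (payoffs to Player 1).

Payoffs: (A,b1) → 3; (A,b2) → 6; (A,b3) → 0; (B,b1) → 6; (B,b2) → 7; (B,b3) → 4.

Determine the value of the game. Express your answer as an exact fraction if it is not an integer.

4

Row minima: A → 0, B → 4; maximin = 4.
Column maxima: b1 → 6, b2 → 7, b3 → 4; minimax = 4.
Since maximin = minimax = 4, there is a saddle point and the value is 4.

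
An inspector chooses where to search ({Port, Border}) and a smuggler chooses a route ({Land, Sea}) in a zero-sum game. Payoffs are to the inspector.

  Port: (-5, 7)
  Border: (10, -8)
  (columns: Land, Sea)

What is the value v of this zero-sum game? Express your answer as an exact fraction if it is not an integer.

Row minima: Port → -5, Border → -8; maximin = -5.
Column maxima: Land → 10, Sea → 7; minimax = 7.
-5 ≠ 7, so there is no saddle point; optimal play is mixed.
Let the inspector play Port with probability p. Expected payoff against Land: (-5)p + 10(1−p) = −15p + 10; against Sea: 7p + (-8)(1−p) = 15p − 8.
Setting these equal: −15p + 10 = 15p − 8 ⇒ −30p = -18 ⇒ p = 3/5, and the value is (-15)·(3/5) + 10 = 1.
For the smuggler: with q = P(Land), equating Port's and Border's payoffs gives −12q + 7 = 18q − 8 ⇒ q = 1/2.

1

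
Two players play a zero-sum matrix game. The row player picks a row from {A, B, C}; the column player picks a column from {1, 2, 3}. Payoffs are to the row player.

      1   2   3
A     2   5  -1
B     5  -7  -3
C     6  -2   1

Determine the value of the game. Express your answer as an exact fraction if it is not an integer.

1/3

Row minima: A → -1, B → -7, C → -2; maximin = -1.
Column maxima: 1 → 6, 2 → 5, 3 → 1; minimax = 1.
-1 ≠ 1, so there is no saddle point; optimal play is mixed.
B is strictly dominated by C, so the row player never plays it.
1 is strictly dominated by 3 (it gives the row player strictly more in every row), so the column player never plays it.
On the remaining 2×2 (A, C vs 2, 3):
Let the row player play A with probability p. Expected payoff against 2: 5p + (-2)(1−p) = 7p − 2; against 3: (-1)p + 1(1−p) = −2p + 1.
Setting these equal: 7p − 2 = −2p + 1 ⇒ 9p = 3 ⇒ p = 1/3, and the value is (7)·(1/3) − 2 = 1/3.
For the column player: with q = P(2), equating A's and C's payoffs gives 6q − 1 = −3q + 1 ⇒ q = 2/9.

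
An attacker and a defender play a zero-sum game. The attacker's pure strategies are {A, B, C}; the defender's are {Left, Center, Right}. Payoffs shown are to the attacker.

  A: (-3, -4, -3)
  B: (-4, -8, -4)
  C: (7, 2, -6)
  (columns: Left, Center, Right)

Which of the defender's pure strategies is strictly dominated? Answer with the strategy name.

Center holds the attacker's payoff strictly below Left in every row: -4 < -3, -8 < -4, 2 < 7.
So Left is strictly dominated for the defender.

Left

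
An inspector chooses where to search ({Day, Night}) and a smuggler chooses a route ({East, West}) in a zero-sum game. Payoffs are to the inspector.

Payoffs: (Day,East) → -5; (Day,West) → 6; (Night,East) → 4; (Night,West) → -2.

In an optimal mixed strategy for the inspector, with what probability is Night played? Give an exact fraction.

Row minima: Day → -5, Night → -2; maximin = -2.
Column maxima: East → 4, West → 6; minimax = 4.
-2 ≠ 4, so there is no saddle point; optimal play is mixed.
Let the inspector play Day with probability p. Expected payoff against East: (-5)p + 4(1−p) = −9p + 4; against West: 6p + (-2)(1−p) = 8p − 2.
Setting these equal: −9p + 4 = 8p − 2 ⇒ −17p = -6 ⇒ p = 6/17, and the value is (-9)·(6/17) + 4 = 14/17.
For the smuggler: with q = P(East), equating Day's and Night's payoffs gives −11q + 6 = 6q − 2 ⇒ q = 8/17.

11/17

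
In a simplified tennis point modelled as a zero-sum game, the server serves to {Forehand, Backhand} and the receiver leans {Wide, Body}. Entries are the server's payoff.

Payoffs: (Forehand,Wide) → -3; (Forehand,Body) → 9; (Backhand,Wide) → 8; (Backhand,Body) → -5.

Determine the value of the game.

57/25

Row minima: Forehand → -3, Backhand → -5; maximin = -3.
Column maxima: Wide → 8, Body → 9; minimax = 8.
-3 ≠ 8, so there is no saddle point; optimal play is mixed.
Let the server play Forehand with probability p. Expected payoff against Wide: (-3)p + 8(1−p) = −11p + 8; against Body: 9p + (-5)(1−p) = 14p − 5.
Setting these equal: −11p + 8 = 14p − 5 ⇒ −25p = -13 ⇒ p = 13/25, and the value is (-11)·(13/25) + 8 = 57/25.
For the receiver: with q = P(Wide), equating Forehand's and Backhand's payoffs gives −12q + 9 = 13q − 5 ⇒ q = 14/25.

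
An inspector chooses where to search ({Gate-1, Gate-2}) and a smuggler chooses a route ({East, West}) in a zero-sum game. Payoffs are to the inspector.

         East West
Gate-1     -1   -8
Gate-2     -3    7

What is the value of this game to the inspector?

Row minima: Gate-1 → -8, Gate-2 → -3; maximin = -3.
Column maxima: East → -1, West → 7; minimax = -1.
-3 ≠ -1, so there is no saddle point; optimal play is mixed.
Let the inspector play Gate-1 with probability p. Expected payoff against East: (-1)p + (-3)(1−p) = 2p − 3; against West: (-8)p + 7(1−p) = −15p + 7.
Setting these equal: 2p − 3 = −15p + 7 ⇒ 17p = 10 ⇒ p = 10/17, and the value is (2)·(10/17) − 3 = -31/17.
For the smuggler: with q = P(East), equating Gate-1's and Gate-2's payoffs gives 7q − 8 = −10q + 7 ⇒ q = 15/17.

-31/17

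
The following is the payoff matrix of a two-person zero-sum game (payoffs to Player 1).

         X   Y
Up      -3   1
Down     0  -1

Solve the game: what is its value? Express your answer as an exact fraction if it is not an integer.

Row minima: Up → -3, Down → -1; maximin = -1.
Column maxima: X → 0, Y → 1; minimax = 0.
-1 ≠ 0, so there is no saddle point; optimal play is mixed.
Let Player 1 play Up with probability p. Expected payoff against X: (-3)p + 0(1−p) = −3p; against Y: 1p + (-1)(1−p) = 2p − 1.
Setting these equal: −3p = 2p − 1 ⇒ −5p = -1 ⇒ p = 1/5, and the value is (-3)·(1/5) = -3/5.
For Player 2: with q = P(X), equating Up's and Down's payoffs gives −4q + 1 = q − 1 ⇒ q = 2/5.

-3/5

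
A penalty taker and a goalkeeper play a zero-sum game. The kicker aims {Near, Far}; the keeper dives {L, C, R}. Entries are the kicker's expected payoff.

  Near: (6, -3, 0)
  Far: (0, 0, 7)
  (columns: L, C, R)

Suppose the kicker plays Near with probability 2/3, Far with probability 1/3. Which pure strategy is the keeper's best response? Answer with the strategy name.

C

If the keeper plays L, the kicker's expected payoff is (2/3)·6 + (1/3)·0 = 4.
If the keeper plays C, the kicker's expected payoff is (2/3)·(-3) + (1/3)·0 = -2.
If the keeper plays R, the kicker's expected payoff is (2/3)·0 + (1/3)·7 = 7/3.
The keeper minimizes the kicker's payoff; the smallest is -2, so the best response is C.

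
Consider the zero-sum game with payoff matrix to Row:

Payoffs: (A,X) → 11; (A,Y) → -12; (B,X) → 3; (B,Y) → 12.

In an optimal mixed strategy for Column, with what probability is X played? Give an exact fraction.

3/4

Row minima: A → -12, B → 3; maximin = 3.
Column maxima: X → 11, Y → 12; minimax = 11.
3 ≠ 11, so there is no saddle point; optimal play is mixed.
Let Row play A with probability p. Expected payoff against X: 11p + 3(1−p) = 8p + 3; against Y: (-12)p + 12(1−p) = −24p + 12.
Setting these equal: 8p + 3 = −24p + 12 ⇒ 32p = 9 ⇒ p = 9/32, and the value is (8)·(9/32) + 3 = 21/4.
For Column: with q = P(X), equating A's and B's payoffs gives 23q − 12 = −9q + 12 ⇒ q = 3/4.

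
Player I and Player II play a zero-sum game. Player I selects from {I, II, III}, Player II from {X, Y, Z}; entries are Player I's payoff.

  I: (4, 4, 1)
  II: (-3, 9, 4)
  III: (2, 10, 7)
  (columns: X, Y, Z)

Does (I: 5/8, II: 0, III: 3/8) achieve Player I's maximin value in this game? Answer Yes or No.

Against X this mix gives (5/8)·4 + (3/8)·2 = 13/4.
Against Y this mix gives (5/8)·4 + (3/8)·10 = 25/4.
Against Z this mix gives (5/8)·1 + (3/8)·7 = 13/4.
All of Player II's active replies (X, Z) yield 13/4, and no column does worse for Player I. The mix makes Player II indifferent and guarantees 13/4, so it is optimal.

Yes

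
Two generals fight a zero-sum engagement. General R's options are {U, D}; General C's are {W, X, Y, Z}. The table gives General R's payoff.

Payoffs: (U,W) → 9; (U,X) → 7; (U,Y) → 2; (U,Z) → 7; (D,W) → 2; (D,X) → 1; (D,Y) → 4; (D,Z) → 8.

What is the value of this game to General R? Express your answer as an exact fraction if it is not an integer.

Row minima: U → 2, D → 1; maximin = 2.
Column maxima: W → 9, X → 7, Y → 4, Z → 8; minimax = 4.
2 ≠ 4, so there is no saddle point; optimal play is mixed.
W is strictly dominated by X (it gives General R strictly more in every row), so General C never plays it.
Z is strictly dominated by Y (it gives General R strictly more in every row), so General C never plays it.
On the remaining 2×2 (U, D vs X, Y):
Let General R play U with probability p. Expected payoff against X: 7p + 1(1−p) = 6p + 1; against Y: 2p + 4(1−p) = −2p + 4.
Setting these equal: 6p + 1 = −2p + 4 ⇒ 8p = 3 ⇒ p = 3/8, and the value is (6)·(3/8) + 1 = 13/4.
For General C: with q = P(X), equating U's and D's payoffs gives 5q + 2 = −3q + 4 ⇒ q = 1/4.

13/4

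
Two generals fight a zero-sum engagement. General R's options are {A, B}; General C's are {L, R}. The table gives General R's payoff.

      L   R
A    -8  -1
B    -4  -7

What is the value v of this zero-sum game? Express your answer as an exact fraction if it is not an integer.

Row minima: A → -8, B → -7; maximin = -7.
Column maxima: L → -4, R → -1; minimax = -4.
-7 ≠ -4, so there is no saddle point; optimal play is mixed.
Let General R play A with probability p. Expected payoff against L: (-8)p + (-4)(1−p) = −4p − 4; against R: (-1)p + (-7)(1−p) = 6p − 7.
Setting these equal: −4p − 4 = 6p − 7 ⇒ −10p = -3 ⇒ p = 3/10, and the value is (-4)·(3/10) − 4 = -26/5.
For General C: with q = P(L), equating A's and B's payoffs gives −7q − 1 = 3q − 7 ⇒ q = 3/5.

-26/5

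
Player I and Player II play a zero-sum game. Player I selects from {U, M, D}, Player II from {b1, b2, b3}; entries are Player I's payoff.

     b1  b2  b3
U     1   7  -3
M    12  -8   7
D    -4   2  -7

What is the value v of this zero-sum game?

Row minima: U → -3, M → -8, D → -7; maximin = -3.
Column maxima: b1 → 12, b2 → 7, b3 → 7; minimax = 7.
-3 ≠ 7, so there is no saddle point; optimal play is mixed.
D is strictly dominated by U, so Player I never plays it.
b1 is strictly dominated by b3 (it gives Player I strictly more in every row), so Player II never plays it.
On the remaining 2×2 (U, M vs b2, b3):
Let Player I play U with probability p. Expected payoff against b2: 7p + (-8)(1−p) = 15p − 8; against b3: (-3)p + 7(1−p) = −10p + 7.
Setting these equal: 15p − 8 = −10p + 7 ⇒ 25p = 15 ⇒ p = 3/5, and the value is (15)·(3/5) − 8 = 1.
For Player II: with q = P(b2), equating U's and M's payoffs gives 10q − 3 = −15q + 7 ⇒ q = 2/5.

1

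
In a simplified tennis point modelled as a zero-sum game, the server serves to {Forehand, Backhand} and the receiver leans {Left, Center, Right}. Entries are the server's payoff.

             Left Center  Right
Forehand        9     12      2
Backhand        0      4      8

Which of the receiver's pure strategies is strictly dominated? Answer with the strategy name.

Center

Left holds the server's payoff strictly below Center in every row: 9 < 12, 0 < 4.
So Center is strictly dominated for the receiver.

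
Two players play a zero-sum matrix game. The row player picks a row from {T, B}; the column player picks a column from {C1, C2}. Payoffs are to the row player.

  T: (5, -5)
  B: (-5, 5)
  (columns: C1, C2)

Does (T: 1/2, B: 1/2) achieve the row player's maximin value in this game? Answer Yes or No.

Yes

Against C1 this mix gives (1/2)·5 + (1/2)·(-5) = 0.
Against C2 this mix gives (1/2)·(-5) + (1/2)·5 = 0.
All of the column player's active replies (C1, C2) yield 0, and no column does worse for the row player. The mix makes the column player indifferent and guarantees 0, so it is optimal.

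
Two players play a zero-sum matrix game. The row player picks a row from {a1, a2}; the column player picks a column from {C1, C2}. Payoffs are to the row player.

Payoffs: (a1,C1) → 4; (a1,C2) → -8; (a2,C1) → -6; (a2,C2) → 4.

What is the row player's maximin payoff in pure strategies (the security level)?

-6

Row minima: a1 → -8, a2 → -6.
The best of these is -6.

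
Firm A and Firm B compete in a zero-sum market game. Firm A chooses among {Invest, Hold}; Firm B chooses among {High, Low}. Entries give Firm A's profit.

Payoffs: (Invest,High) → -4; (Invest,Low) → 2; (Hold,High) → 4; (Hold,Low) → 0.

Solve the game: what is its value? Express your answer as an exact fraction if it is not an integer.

Row minima: Invest → -4, Hold → 0; maximin = 0.
Column maxima: High → 4, Low → 2; minimax = 2.
0 ≠ 2, so there is no saddle point; optimal play is mixed.
Let Firm A play Invest with probability p. Expected payoff against High: (-4)p + 4(1−p) = −8p + 4; against Low: 2p + 0(1−p) = 2p.
Setting these equal: −8p + 4 = 2p ⇒ −10p = -4 ⇒ p = 2/5, and the value is (-8)·(2/5) + 4 = 4/5.
For Firm B: with q = P(High), equating Invest's and Hold's payoffs gives −6q + 2 = 4q ⇒ q = 1/5.

4/5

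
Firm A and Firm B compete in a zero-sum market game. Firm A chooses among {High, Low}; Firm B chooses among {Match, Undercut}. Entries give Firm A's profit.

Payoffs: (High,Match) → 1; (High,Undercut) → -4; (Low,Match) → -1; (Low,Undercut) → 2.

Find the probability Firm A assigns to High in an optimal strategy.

Row minima: High → -4, Low → -1; maximin = -1.
Column maxima: Match → 1, Undercut → 2; minimax = 1.
-1 ≠ 1, so there is no saddle point; optimal play is mixed.
Let Firm A play High with probability p. Expected payoff against Match: 1p + (-1)(1−p) = 2p − 1; against Undercut: (-4)p + 2(1−p) = −6p + 2.
Setting these equal: 2p − 1 = −6p + 2 ⇒ 8p = 3 ⇒ p = 3/8, and the value is (2)·(3/8) − 1 = -1/4.
For Firm B: with q = P(Match), equating High's and Low's payoffs gives 5q − 4 = −3q + 2 ⇒ q = 3/4.

3/8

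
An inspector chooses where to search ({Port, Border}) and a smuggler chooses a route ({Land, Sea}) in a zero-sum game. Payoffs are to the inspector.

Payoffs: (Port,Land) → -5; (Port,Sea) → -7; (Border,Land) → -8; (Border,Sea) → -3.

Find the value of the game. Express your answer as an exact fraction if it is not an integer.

-41/7

Row minima: Port → -7, Border → -8; maximin = -7.
Column maxima: Land → -5, Sea → -3; minimax = -5.
-7 ≠ -5, so there is no saddle point; optimal play is mixed.
Let the inspector play Port with probability p. Expected payoff against Land: (-5)p + (-8)(1−p) = 3p − 8; against Sea: (-7)p + (-3)(1−p) = −4p − 3.
Setting these equal: 3p − 8 = −4p − 3 ⇒ 7p = 5 ⇒ p = 5/7, and the value is (3)·(5/7) − 8 = -41/7.
For the smuggler: with q = P(Land), equating Port's and Border's payoffs gives 2q − 7 = −5q − 3 ⇒ q = 4/7.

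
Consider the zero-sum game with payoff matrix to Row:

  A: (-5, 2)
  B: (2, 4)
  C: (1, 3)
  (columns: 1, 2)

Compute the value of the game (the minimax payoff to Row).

Row minima: A → -5, B → 2, C → 1; maximin = 2.
Column maxima: 1 → 2, 2 → 4; minimax = 2.
Since maximin = minimax = 2, there is a saddle point and the value is 2.

2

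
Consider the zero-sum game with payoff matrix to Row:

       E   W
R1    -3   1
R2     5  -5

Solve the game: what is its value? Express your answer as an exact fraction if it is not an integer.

Row minima: R1 → -3, R2 → -5; maximin = -3.
Column maxima: E → 5, W → 1; minimax = 1.
-3 ≠ 1, so there is no saddle point; optimal play is mixed.
Let Row play R1 with probability p. Expected payoff against E: (-3)p + 5(1−p) = −8p + 5; against W: 1p + (-5)(1−p) = 6p − 5.
Setting these equal: −8p + 5 = 6p − 5 ⇒ −14p = -10 ⇒ p = 5/7, and the value is (-8)·(5/7) + 5 = -5/7.
For Column: with q = P(E), equating R1's and R2's payoffs gives −4q + 1 = 10q − 5 ⇒ q = 3/7.

-5/7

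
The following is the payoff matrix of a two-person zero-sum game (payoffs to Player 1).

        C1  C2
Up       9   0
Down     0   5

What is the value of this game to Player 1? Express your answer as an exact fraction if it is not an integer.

Row minima: Up → 0, Down → 0; maximin = 0.
Column maxima: C1 → 9, C2 → 5; minimax = 5.
0 ≠ 5, so there is no saddle point; optimal play is mixed.
Let Player 1 play Up with probability p. Expected payoff against C1: 9p + 0(1−p) = 9p; against C2: 0p + 5(1−p) = −5p + 5.
Setting these equal: 9p = −5p + 5 ⇒ 14p = 5 ⇒ p = 5/14, and the value is (9)·(5/14) = 45/14.
For Player 2: with q = P(C1), equating Up's and Down's payoffs gives 9q = −5q + 5 ⇒ q = 5/14.

45/14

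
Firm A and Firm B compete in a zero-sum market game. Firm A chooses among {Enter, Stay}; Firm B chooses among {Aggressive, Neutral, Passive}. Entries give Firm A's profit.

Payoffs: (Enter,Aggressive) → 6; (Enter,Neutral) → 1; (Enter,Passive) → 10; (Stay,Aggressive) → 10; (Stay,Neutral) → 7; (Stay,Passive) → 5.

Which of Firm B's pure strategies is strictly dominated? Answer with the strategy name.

Neutral holds Firm A's payoff strictly below Aggressive in every row: 1 < 6, 7 < 10.
So Aggressive is strictly dominated for Firm B.

Aggressive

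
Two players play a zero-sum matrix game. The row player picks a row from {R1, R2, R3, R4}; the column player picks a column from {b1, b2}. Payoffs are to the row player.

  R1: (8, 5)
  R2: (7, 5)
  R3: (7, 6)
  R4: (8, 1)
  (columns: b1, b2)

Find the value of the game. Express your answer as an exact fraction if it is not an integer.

6

Row minima: R1 → 5, R2 → 5, R3 → 6, R4 → 1; maximin = 6.
Column maxima: b1 → 8, b2 → 6; minimax = 6.
Since maximin = minimax = 6, there is a saddle point and the value is 6.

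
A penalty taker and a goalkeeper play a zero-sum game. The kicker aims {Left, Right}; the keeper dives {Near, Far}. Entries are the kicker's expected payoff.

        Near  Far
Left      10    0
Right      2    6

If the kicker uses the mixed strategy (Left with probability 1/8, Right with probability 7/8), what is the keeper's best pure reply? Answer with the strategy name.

If the keeper plays Near, the kicker's expected payoff is (1/8)·10 + (7/8)·2 = 3.
If the keeper plays Far, the kicker's expected payoff is (1/8)·0 + (7/8)·6 = 21/4.
The keeper minimizes the kicker's payoff; the smallest is 3, so the best response is Near.

Near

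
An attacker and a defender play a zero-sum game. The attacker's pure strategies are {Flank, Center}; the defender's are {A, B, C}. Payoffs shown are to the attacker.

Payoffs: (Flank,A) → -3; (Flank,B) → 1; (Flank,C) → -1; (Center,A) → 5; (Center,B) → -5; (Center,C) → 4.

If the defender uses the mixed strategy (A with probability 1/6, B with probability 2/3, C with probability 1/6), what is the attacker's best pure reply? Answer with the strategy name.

Expected payoff of Flank: (1/6)·(-3) + (2/3)·1 + (1/6)·(-1) = 0.
Expected payoff of Center: (1/6)·5 + (2/3)·(-5) + (1/6)·4 = -11/6.
The largest is 0, so the attacker's best response is Flank.

Flank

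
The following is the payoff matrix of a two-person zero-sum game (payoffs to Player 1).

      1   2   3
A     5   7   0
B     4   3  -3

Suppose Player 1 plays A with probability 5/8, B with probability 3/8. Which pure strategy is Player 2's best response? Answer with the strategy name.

3

If Player 2 plays 1, Player 1's expected payoff is (5/8)·5 + (3/8)·4 = 37/8.
If Player 2 plays 2, Player 1's expected payoff is (5/8)·7 + (3/8)·3 = 11/2.
If Player 2 plays 3, Player 1's expected payoff is (5/8)·0 + (3/8)·(-3) = -9/8.
Player 2 minimizes Player 1's payoff; the smallest is -9/8, so the best response is 3.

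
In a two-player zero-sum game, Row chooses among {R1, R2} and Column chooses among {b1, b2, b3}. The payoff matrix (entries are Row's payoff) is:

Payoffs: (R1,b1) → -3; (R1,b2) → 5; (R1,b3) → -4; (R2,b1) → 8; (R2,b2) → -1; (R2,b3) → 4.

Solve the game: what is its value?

Row minima: R1 → -4, R2 → -1; maximin = -1.
Column maxima: b1 → 8, b2 → 5, b3 → 4; minimax = 4.
-1 ≠ 4, so there is no saddle point; optimal play is mixed.
b1 is strictly dominated by b3 (it gives Row strictly more in every row), so Column never plays it.
On the remaining 2×2 (R1, R2 vs b2, b3):
Let Row play R1 with probability p. Expected payoff against b2: 5p + (-1)(1−p) = 6p − 1; against b3: (-4)p + 4(1−p) = −8p + 4.
Setting these equal: 6p − 1 = −8p + 4 ⇒ 14p = 5 ⇒ p = 5/14, and the value is (6)·(5/14) − 1 = 8/7.
For Column: with q = P(b2), equating R1's and R2's payoffs gives 9q − 4 = −5q + 4 ⇒ q = 4/7.

8/7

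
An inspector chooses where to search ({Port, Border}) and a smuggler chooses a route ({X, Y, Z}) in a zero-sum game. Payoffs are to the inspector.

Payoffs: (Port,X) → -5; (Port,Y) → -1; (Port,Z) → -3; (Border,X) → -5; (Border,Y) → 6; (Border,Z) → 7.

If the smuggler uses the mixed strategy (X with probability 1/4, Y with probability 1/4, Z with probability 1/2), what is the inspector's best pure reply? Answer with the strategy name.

Expected payoff of Port: (1/4)·(-5) + (1/4)·(-1) + (1/2)·(-3) = -3.
Expected payoff of Border: (1/4)·(-5) + (1/4)·6 + (1/2)·7 = 15/4.
The largest is 15/4, so the inspector's best response is Border.

Border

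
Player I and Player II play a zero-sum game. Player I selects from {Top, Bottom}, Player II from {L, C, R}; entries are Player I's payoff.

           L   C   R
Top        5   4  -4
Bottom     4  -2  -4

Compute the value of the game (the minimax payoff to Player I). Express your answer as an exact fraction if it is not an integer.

Row minima: Top → -4, Bottom → -4; maximin = -4.
Column maxima: L → 5, C → 4, R → -4; minimax = -4.
Since maximin = minimax = -4, there is a saddle point and the value is -4.

-4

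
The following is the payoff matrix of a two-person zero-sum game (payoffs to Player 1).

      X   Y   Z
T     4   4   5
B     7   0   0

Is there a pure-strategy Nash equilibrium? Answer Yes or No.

Yes

Row minima: T → 4, B → 0; maximin = 4.
Column maxima: X → 7, Y → 4, Z → 5; minimax = 4.
maximin = minimax = 4, so a saddle point exists.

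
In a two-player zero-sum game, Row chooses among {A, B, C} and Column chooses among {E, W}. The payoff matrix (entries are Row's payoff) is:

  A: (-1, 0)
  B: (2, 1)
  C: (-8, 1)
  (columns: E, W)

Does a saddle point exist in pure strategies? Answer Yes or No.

Row minima: A → -1, B → 1, C → -8; maximin = 1.
Column maxima: E → 2, W → 1; minimax = 1.
maximin = minimax = 1, so a saddle point exists.

Yes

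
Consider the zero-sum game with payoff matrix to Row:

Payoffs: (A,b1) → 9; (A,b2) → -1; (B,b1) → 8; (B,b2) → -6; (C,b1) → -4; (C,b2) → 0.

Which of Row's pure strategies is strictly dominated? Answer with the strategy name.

B

A gives a strictly higher payoff than B against every column: 9 > 8, -1 > -6.
So B is strictly dominated and Row never plays it.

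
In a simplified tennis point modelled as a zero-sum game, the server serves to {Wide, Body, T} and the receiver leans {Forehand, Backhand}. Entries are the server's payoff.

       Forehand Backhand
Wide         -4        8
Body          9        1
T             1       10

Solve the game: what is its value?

89/17

Row minima: Wide → -4, Body → 1, T → 1; maximin = 1.
Column maxima: Forehand → 9, Backhand → 10; minimax = 9.
1 ≠ 9, so there is no saddle point; optimal play is mixed.
Wide is strictly dominated by T, so the server never plays it.
On the remaining 2×2 (Body, T vs Forehand, Backhand):
Let the server play Body with probability p. Expected payoff against Forehand: 9p + 1(1−p) = 8p + 1; against Backhand: 1p + 10(1−p) = −9p + 10.
Setting these equal: 8p + 1 = −9p + 10 ⇒ 17p = 9 ⇒ p = 9/17, and the value is (8)·(9/17) + 1 = 89/17.
For the receiver: with q = P(Forehand), equating Body's and T's payoffs gives 8q + 1 = −9q + 10 ⇒ q = 9/17.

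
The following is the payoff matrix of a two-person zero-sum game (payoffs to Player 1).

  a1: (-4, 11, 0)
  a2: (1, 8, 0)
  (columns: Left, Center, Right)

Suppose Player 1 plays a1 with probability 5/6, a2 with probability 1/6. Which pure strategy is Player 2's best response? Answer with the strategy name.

If Player 2 plays Left, Player 1's expected payoff is (5/6)·(-4) + (1/6)·1 = -19/6.
If Player 2 plays Center, Player 1's expected payoff is (5/6)·11 + (1/6)·8 = 21/2.
If Player 2 plays Right, Player 1's expected payoff is (5/6)·0 + (1/6)·0 = 0.
Player 2 minimizes Player 1's payoff; the smallest is -19/6, so the best response is Left.

Left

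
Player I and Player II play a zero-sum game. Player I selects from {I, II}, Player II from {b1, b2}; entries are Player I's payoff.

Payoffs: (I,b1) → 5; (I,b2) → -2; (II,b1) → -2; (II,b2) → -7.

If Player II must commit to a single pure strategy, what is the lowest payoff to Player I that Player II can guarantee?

Column maxima: b1 → 5, b2 → -2.
The smallest of these is -2.

-2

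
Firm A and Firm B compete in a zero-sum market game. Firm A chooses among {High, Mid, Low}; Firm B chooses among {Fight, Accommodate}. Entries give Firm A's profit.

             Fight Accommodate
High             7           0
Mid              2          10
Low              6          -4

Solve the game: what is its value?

14/3

Row minima: High → 0, Mid → 2, Low → -4; maximin = 2.
Column maxima: Fight → 7, Accommodate → 10; minimax = 7.
2 ≠ 7, so there is no saddle point; optimal play is mixed.
Low is strictly dominated by High, so Firm A never plays it.
On the remaining 2×2 (High, Mid vs Fight, Accommodate):
Let Firm A play High with probability p. Expected payoff against Fight: 7p + 2(1−p) = 5p + 2; against Accommodate: 0p + 10(1−p) = −10p + 10.
Setting these equal: 5p + 2 = −10p + 10 ⇒ 15p = 8 ⇒ p = 8/15, and the value is (5)·(8/15) + 2 = 14/3.
For Firm B: with q = P(Fight), equating High's and Mid's payoffs gives 7q = −8q + 10 ⇒ q = 2/3.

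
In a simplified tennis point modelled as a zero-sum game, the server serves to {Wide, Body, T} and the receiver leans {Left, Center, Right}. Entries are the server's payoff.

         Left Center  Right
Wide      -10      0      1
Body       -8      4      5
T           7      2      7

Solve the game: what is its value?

Row minima: Wide → -10, Body → -8, T → 2; maximin = 2.
Column maxima: Left → 7, Center → 4, Right → 7; minimax = 4.
2 ≠ 4, so there is no saddle point; optimal play is mixed.
Wide is strictly dominated by Body, so the server never plays it.
Right is strictly dominated by Center (it gives the server strictly more in every row), so the receiver never plays it.
On the remaining 2×2 (Body, T vs Left, Center):
Let the server play Body with probability p. Expected payoff against Left: (-8)p + 7(1−p) = −15p + 7; against Center: 4p + 2(1−p) = 2p + 2.
Setting these equal: −15p + 7 = 2p + 2 ⇒ −17p = -5 ⇒ p = 5/17, and the value is (-15)·(5/17) + 7 = 44/17.
For the receiver: with q = P(Left), equating Body's and T's payoffs gives −12q + 4 = 5q + 2 ⇒ q = 2/17.

44/17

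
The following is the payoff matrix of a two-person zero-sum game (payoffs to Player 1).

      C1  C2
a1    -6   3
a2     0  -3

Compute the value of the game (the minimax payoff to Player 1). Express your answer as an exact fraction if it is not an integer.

Row minima: a1 → -6, a2 → -3; maximin = -3.
Column maxima: C1 → 0, C2 → 3; minimax = 0.
-3 ≠ 0, so there is no saddle point; optimal play is mixed.
Let Player 1 play a1 with probability p. Expected payoff against C1: (-6)p + 0(1−p) = −6p; against C2: 3p + (-3)(1−p) = 6p − 3.
Setting these equal: −6p = 6p − 3 ⇒ −12p = -3 ⇒ p = 1/4, and the value is (-6)·(1/4) = -3/2.
For Player 2: with q = P(C1), equating a1's and a2's payoffs gives −9q + 3 = 3q − 3 ⇒ q = 1/2.

-3/2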